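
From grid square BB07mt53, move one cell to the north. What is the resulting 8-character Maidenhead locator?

BB07mt54

Latitude extended square 3; +1 → 4.
The longitude characters are unchanged.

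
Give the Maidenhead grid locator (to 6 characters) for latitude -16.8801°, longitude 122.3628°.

Shift to the Maidenhead origin (180°W, 90°S): lon 302.3628, lat 73.1199.
Field: 302.3628/20 → 15 → P, 73.1199/10 → 7 → H; chars PH.
Square: 2.3628/2 → 1, 3.1199/1 → 3; chars 13.
Subsquare: 0.3628/0.0833333 → 4 → e, 0.1199/0.0416667 → 2 → c; chars ec.

PH13ec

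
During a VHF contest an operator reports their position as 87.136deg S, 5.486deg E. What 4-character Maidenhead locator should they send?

JA22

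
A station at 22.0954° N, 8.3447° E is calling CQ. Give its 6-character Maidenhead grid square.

JL42ec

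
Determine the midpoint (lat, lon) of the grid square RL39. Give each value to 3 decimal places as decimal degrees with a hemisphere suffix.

29.500° N, 167.000° E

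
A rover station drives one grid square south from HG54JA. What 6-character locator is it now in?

HG53jx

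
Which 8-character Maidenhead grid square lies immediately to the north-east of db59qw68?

Longitude extended square 6; +1 → 7.
Latitude extended square 8; +1 → 9.

DB59qw79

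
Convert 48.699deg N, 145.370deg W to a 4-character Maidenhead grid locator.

Add 180° to longitude and 90° to latitude: 34.63, 138.70.
Field: lon ⌊34.63/20⌋ = 1 → B; lat ⌊138.70/10⌋ = 13 → N.
Square: lon ⌊14.63/2⌋ = 7; lat ⌊8.70/1⌋ = 8.

BN78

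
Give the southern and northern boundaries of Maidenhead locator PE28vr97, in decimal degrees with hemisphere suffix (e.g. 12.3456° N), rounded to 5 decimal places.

41.26250° S, 41.25833° S

Field P=15, E=4: +15·20° lon, +4·10° lat → SW at lon 120°, lat -50°.
Square 2, 8: +2·2° lon, +8·1° lat → SW at lon 124°, lat -42°.
Subsquare v=21, r=17: +21·0.0833333° lon, +17·0.0416667° lat → SW at lon 125.75°, lat -41.2917°.
Extended square 9, 7: +9·0.00833333° lon, +7·0.00416667° lat → SW at lon 125.825°, lat -41.2625°.
Cell spans 0.00833333° lon × 0.00416667° lat.
south 41.26250° S, north 41.25833° S.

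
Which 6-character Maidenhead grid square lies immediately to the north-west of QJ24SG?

Longitude subsquare s = 18; −1 → 17 = r.
Latitude subsquare g = 6; +1 → 7 = h.

QJ24rh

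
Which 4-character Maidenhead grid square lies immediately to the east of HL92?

IL02

Longitude square 9; +1 → 10, wraps to 0, carry into field.
Longitude field H = 7; +1 → 8 = I.
The latitude characters are unchanged.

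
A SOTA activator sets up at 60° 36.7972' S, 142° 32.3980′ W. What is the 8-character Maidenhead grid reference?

BC89rj52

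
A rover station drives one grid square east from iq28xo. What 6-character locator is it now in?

Longitude subsquare x = 23; +1 → 24, wraps to 0 = a, carry into square.
Longitude square 2; +1 → 3.
The latitude characters are unchanged.

IQ38ao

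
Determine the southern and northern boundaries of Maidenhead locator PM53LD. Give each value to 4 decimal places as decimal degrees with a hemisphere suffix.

33.1250° N, 33.1667° N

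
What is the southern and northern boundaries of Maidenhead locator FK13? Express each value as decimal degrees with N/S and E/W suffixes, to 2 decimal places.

13.00° N, 14.00° N

Field F=5, K=10: +5·20° lon, +10·10° lat → SW at lon -80°, lat 10°.
Square 1, 3: +1·2° lon, +3·1° lat → SW at lon -78°, lat 13°.
Cell spans 2° lon × 1° lat.
south 13.00° N, north 14.00° N.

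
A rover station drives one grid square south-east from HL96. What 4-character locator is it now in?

Longitude square 9; +1 → 10, wraps to 0, carry into field.
Longitude field H = 7; +1 → 8 = I.
Latitude square 6; −1 → 5.

IL05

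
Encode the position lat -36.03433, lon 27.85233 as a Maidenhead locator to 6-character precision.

KF33wx

Add 180° to longitude and 90° to latitude: 207.8523, 53.9657.
Field (20°×10°, letters A–R): lon ⌊207.8523/20⌋ = 10 → K; lat ⌊53.9657/10⌋ = 5 → F.
Square (2°×1°, digits 0–9): lon ⌊7.8523/2⌋ = 3; lat ⌊3.9657/1⌋ = 3.
Subsquare (5′×2.5′, letters a–x): lon ⌊1.8523/0.0833333⌋ = 22 → w; lat ⌊0.9657/0.0416667⌋ = 23 → x.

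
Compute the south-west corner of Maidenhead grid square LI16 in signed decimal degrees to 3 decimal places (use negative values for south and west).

Field L=11, I=8: +11·20° lon, +8·10° lat → SW at lon 40°, lat -10°.
Square 1, 6: +1·2° lon, +6·1° lat → SW at lon 42°, lat -4°.
latitude -4.000, longitude 42.000.

-4.000, 42.000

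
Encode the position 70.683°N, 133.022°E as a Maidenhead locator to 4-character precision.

PQ60

Add 180° to longitude and 90° to latitude: 313.02, 160.68.
Field (20°×10°, letters A–R): lon ⌊313.02/20⌋ = 15 → P; lat ⌊160.68/10⌋ = 16 → Q.
Square (2°×1°, digits 0–9): lon ⌊13.02/2⌋ = 6; lat ⌊0.68/1⌋ = 0.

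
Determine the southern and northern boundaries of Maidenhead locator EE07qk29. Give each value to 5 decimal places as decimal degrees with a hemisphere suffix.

42.54583° S, 42.54167° S

Field E=4, E=4: +4·20° lon, +4·10° lat → SW at lon -100°, lat -50°.
Square 0, 7: +0·2° lon, +7·1° lat → SW at lon -100°, lat -43°.
Subsquare q=16, k=10: +16·0.0833333° lon, +10·0.0416667° lat → SW at lon -98.6667°, lat -42.5833°.
Extended square 2, 9: +2·0.00833333° lon, +9·0.00416667° lat → SW at lon -98.65°, lat -42.5458°.
Cell spans 0.00833333° lon × 0.00416667° lat.
south 42.54583° S, north 42.54167° S.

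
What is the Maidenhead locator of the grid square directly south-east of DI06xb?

DI16aa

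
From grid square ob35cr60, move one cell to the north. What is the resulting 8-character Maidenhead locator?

Latitude extended square 0; +1 → 1.
The longitude characters are unchanged.

OB35cr61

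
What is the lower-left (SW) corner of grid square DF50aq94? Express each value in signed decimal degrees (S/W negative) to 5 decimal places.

-39.31667, -109.92500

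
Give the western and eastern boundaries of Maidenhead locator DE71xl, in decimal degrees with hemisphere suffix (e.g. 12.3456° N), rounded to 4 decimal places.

104.0833° W, 104.0000° W

Field D=3, E=4: +3·20° lon, +4·10° lat → SW at lon -120°, lat -50°.
Square 7, 1: +7·2° lon, +1·1° lat → SW at lon -106°, lat -49°.
Subsquare x=23, l=11: +23·0.0833333° lon, +11·0.0416667° lat → SW at lon -104.083°, lat -48.5417°.
Cell spans 0.0833333° lon × 0.0416667° lat.
west 104.0833° W, east 104.0000° W.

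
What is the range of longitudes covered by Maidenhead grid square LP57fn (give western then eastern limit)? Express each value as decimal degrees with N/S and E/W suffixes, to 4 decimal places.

50.4167° E, 50.5000° E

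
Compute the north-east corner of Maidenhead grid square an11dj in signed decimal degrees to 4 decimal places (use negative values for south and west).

Field A=0, N=13: +0·20° lon, +13·10° lat → SW at lon -180°, lat 40°.
Square 1, 1: +1·2° lon, +1·1° lat → SW at lon -178°, lat 41°.
Subsquare d=3, j=9: +3·0.0833333° lon, +9·0.0416667° lat → SW at lon -177.75°, lat 41.375°.
Cell spans 0.0833333° lon × 0.0416667° lat. NE corner is SW corner plus one full cell.
latitude 41.4167, longitude -177.6667.

41.4167, -177.6667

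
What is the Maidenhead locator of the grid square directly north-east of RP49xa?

Longitude subsquare x = 23; +1 → 24, wraps to 0 = a, carry into square.
Longitude square 4; +1 → 5.
Latitude subsquare a = 0; +1 → 1 = b.

RP59ab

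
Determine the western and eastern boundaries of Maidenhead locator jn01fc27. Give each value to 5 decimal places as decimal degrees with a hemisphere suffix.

0.43333° E, 0.44167° E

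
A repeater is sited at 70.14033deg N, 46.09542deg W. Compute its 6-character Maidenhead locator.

GQ60wd

Shift to the Maidenhead origin (180°W, 90°S): lon 133.9046, lat 160.1403.
Field: 133.9046/20 → 6 → G, 160.1403/10 → 16 → Q; chars GQ.
Square: 13.9046/2 → 6, 0.1403/1 → 0; chars 60.
Subsquare: 1.9046/0.0833333 → 22 → w, 0.1403/0.0416667 → 3 → d; chars wd.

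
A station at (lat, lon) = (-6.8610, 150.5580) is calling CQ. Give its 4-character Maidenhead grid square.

QI53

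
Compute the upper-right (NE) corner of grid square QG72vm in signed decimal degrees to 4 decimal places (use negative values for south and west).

Field Q=16, G=6: +16·20° lon, +6·10° lat → SW at lon 140°, lat -30°.
Square 7, 2: +7·2° lon, +2·1° lat → SW at lon 154°, lat -28°.
Subsquare v=21, m=12: +21·0.0833333° lon, +12·0.0416667° lat → SW at lon 155.75°, lat -27.5°.
Cell spans 0.0833333° lon × 0.0416667° lat. NE corner is SW corner plus one full cell.
latitude -27.4583, longitude 155.8333.

-27.4583, 155.8333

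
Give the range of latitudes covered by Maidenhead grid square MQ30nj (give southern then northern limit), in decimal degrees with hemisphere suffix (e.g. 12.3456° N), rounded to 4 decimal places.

70.3750° N, 70.4167° N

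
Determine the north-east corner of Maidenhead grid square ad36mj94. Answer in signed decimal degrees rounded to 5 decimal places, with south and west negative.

Field A=0, D=3: +0·20° lon, +3·10° lat → SW at lon -180°, lat -60°.
Square 3, 6: +3·2° lon, +6·1° lat → SW at lon -174°, lat -54°.
Subsquare m=12, j=9: +12·0.0833333° lon, +9·0.0416667° lat → SW at lon -173°, lat -53.625°.
Extended square 9, 4: +9·0.00833333° lon, +4·0.00416667° lat → SW at lon -172.925°, lat -53.6083°.
Cell spans 0.00833333° lon × 0.00416667° lat. NE corner is SW corner plus one full cell.
latitude -53.60417, longitude -172.91667.

-53.60417, -172.91667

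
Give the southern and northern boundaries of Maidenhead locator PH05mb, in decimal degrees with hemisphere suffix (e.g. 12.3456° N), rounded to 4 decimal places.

14.9583° S, 14.9167° S

Field P=15, H=7: +15·20° lon, +7·10° lat → SW at lon 120°, lat -20°.
Square 0, 5: +0·2° lon, +5·1° lat → SW at lon 120°, lat -15°.
Subsquare m=12, b=1: +12·0.0833333° lon, +1·0.0416667° lat → SW at lon 121°, lat -14.9583°.
Cell spans 0.0833333° lon × 0.0416667° lat.
south 14.9583° S, north 14.9167° S.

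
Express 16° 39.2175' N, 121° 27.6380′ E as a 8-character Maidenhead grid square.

PK06rp56

Add 180° to longitude and 90° to latitude: 301.46063, 106.65363.
Field: lon ⌊301.46063/20⌋ = 15 → P; lat ⌊106.65363/10⌋ = 10 → K.
Square: lon ⌊1.46063/2⌋ = 0; lat ⌊6.65363/1⌋ = 6.
Subsquare: lon ⌊1.46063/0.0833333⌋ = 17 → r; lat ⌊0.65363/0.0416667⌋ = 15 → p.
Extended square: lon ⌊0.04397/0.00833333⌋ = 5; lat ⌊0.02863/0.00416667⌋ = 6.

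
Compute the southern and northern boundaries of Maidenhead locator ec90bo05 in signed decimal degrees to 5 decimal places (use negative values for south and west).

-69.39583, -69.39167

Field E=4, C=2: +4·20° lon, +2·10° lat → SW at lon -100°, lat -70°.
Square 9, 0: +9·2° lon, +0·1° lat → SW at lon -82°, lat -70°.
Subsquare b=1, o=14: +1·0.0833333° lon, +14·0.0416667° lat → SW at lon -81.9167°, lat -69.4167°.
Extended square 0, 5: +0·0.00833333° lon, +5·0.00416667° lat → SW at lon -81.9167°, lat -69.3958°.
Cell spans 0.00833333° lon × 0.00416667° lat.
south -69.39583, north -69.39167.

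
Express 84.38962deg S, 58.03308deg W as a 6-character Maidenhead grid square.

Offset from 180°W / 90°S: lon 121.9669°, lat 5.6104°.
Field: lon ⌊121.9669/20⌋ = 6 → G; lat ⌊5.6104/10⌋ = 0 → A.
Square: lon ⌊1.9669/2⌋ = 0; lat ⌊5.6104/1⌋ = 5.
Subsquare: lon ⌊1.9669/0.0833333⌋ = 23 → x; lat ⌊0.6104/0.0416667⌋ = 14 → o.

GA05xo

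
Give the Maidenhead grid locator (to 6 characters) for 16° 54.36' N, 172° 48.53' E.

RK66jv

Add 180° to longitude and 90° to latitude: 352.8088, 106.9060.
Field (20°×10°, letters A–R): 352.8088/20 → 17 → R, 106.9060/10 → 10 → K; chars RK.
Square (2°×1°, digits 0–9): 12.8088/2 → 6, 6.9060/1 → 6; chars 66.
Subsquare (5′×2.5′, letters a–x): 0.8088/0.0833333 → 9 → j, 0.9060/0.0416667 → 21 → v; chars jv.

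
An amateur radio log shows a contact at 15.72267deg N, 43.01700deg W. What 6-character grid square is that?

GK85lr

Shift to the Maidenhead origin (180°W, 90°S): lon 136.9830, lat 105.7227.
Field: lon ⌊136.9830/20⌋ = 6 → G; lat ⌊105.7227/10⌋ = 10 → K.
Square: lon ⌊16.9830/2⌋ = 8; lat ⌊5.7227/1⌋ = 5.
Subsquare: lon ⌊0.9830/0.0833333⌋ = 11 → l; lat ⌊0.7227/0.0416667⌋ = 17 → r.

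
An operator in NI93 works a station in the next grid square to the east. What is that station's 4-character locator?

OI03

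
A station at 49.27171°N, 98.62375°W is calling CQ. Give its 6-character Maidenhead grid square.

EN09qg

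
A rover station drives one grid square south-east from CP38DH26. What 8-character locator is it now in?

Longitude extended square 2; +1 → 3.
Latitude extended square 6; −1 → 5.

CP38dh35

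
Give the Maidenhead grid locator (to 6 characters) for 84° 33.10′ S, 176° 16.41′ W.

AA15uk

Add 180° to longitude and 90° to latitude: 3.7265, 5.4483.
Field: 3.7265/20 → 0 → A, 5.4483/10 → 0 → A; chars AA.
Square: 3.7265/2 → 1, 5.4483/1 → 5; chars 15.
Subsquare: 1.7265/0.0833333 → 20 → u, 0.4483/0.0416667 → 10 → k; chars uk.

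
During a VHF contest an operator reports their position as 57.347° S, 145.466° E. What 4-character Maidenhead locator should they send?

QD22

Shift to the Maidenhead origin (180°W, 90°S): lon 325.47, lat 32.65.
Field: 325.47/20 → 16 → Q, 32.65/10 → 3 → D; chars QD.
Square: 5.47/2 → 2, 2.65/1 → 2; chars 22.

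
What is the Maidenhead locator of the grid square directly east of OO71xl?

Longitude subsquare x = 23; +1 → 24, wraps to 0 = a, carry into square.
Longitude square 7; +1 → 8.
The latitude characters are unchanged.

OO81al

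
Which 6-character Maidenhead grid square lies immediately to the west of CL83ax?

Longitude subsquare a = 0; −1 → -1, wraps to 23 = x, carry into square.
Longitude square 8; −1 → 7.
The latitude characters are unchanged.

CL73xx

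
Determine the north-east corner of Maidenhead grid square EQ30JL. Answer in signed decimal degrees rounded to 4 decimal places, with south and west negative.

70.5000, -93.1667

Field E=4, Q=16: +4·20° lon, +16·10° lat → SW at lon -100°, lat 70°.
Square 3, 0: +3·2° lon, +0·1° lat → SW at lon -94°, lat 70°.
Subsquare j=9, l=11: +9·0.0833333° lon, +11·0.0416667° lat → SW at lon -93.25°, lat 70.4583°.
Cell spans 0.0833333° lon × 0.0416667° lat. NE corner is SW corner plus one full cell.
latitude 70.5000, longitude -93.1667.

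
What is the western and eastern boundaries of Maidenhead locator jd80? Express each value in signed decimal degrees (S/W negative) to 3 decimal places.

16.000, 18.000

Field J=9, D=3: +9·20° lon, +3·10° lat → SW at lon 0°, lat -60°.
Square 8, 0: +8·2° lon, +0·1° lat → SW at lon 16°, lat -60°.
Cell spans 2° lon × 1° lat.
west 16.000, east 18.000.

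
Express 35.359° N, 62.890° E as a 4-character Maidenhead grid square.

MM15

Shift to the Maidenhead origin (180°W, 90°S): lon 242.89, lat 125.36.
Field (20°×10°, letters A–R): lon ⌊242.89/20⌋ = 12 → M; lat ⌊125.36/10⌋ = 12 → M.
Square (2°×1°, digits 0–9): lon ⌊2.89/2⌋ = 1; lat ⌊5.36/1⌋ = 5.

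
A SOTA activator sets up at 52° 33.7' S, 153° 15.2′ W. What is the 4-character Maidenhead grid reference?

BD37

Add 180° to longitude and 90° to latitude: 26.75, 37.44.
Field: 26.75/20 → 1 → B, 37.44/10 → 3 → D; chars BD.
Square: 6.75/2 → 3, 7.44/1 → 7; chars 37.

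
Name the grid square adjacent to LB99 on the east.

MB09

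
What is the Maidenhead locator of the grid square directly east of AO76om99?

Longitude extended square 9; +1 → 10, wraps to 0, carry into subsquare.
Longitude subsquare o = 14; +1 → 15 = p.
The latitude characters are unchanged.

AO76pm09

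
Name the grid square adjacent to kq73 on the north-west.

Longitude square 7; −1 → 6.
Latitude square 3; +1 → 4.

KQ64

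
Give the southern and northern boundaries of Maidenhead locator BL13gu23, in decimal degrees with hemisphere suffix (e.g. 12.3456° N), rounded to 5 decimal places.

23.84583° N, 23.85000° N

Field B=1, L=11: +1·20° lon, +11·10° lat → SW at lon -160°, lat 20°.
Square 1, 3: +1·2° lon, +3·1° lat → SW at lon -158°, lat 23°.
Subsquare g=6, u=20: +6·0.0833333° lon, +20·0.0416667° lat → SW at lon -157.5°, lat 23.8333°.
Extended square 2, 3: +2·0.00833333° lon, +3·0.00416667° lat → SW at lon -157.483°, lat 23.8458°.
Cell spans 0.00833333° lon × 0.00416667° lat.
south 23.84583° N, north 23.85000° N.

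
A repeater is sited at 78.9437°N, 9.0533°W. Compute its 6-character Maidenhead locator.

Add 180° to longitude and 90° to latitude: 170.9467, 168.9437.
Field: 170.9467/20 → 8 → I, 168.9437/10 → 16 → Q; chars IQ.
Square: 10.9467/2 → 5, 8.9437/1 → 8; chars 58.
Subsquare: 0.9467/0.0833333 → 11 → l, 0.9437/0.0416667 → 22 → w; chars lw.

IQ58lw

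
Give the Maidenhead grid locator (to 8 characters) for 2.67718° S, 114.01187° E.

OI77ah17

Shift to the Maidenhead origin (180°W, 90°S): lon 294.01187, lat 87.32282.
Field: 294.01187/20 → 14 → O, 87.32282/10 → 8 → I; chars OI.
Square: 14.01187/2 → 7, 7.32282/1 → 7; chars 77.
Subsquare: 0.01187/0.0833333 → 0 → a, 0.32282/0.0416667 → 7 → h; chars ah.
Extended square: 0.01187/0.00833333 → 1, 0.03115/0.00416667 → 7; chars 17.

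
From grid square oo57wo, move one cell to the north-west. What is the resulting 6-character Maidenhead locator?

OO57vp

Longitude subsquare w = 22; −1 → 21 = v.
Latitude subsquare o = 14; +1 → 15 = p.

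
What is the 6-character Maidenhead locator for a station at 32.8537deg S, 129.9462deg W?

CF57ad

Shift to the Maidenhead origin (180°W, 90°S): lon 50.0538, lat 57.1463.
Field: lon ⌊50.0538/20⌋ = 2 → C; lat ⌊57.1463/10⌋ = 5 → F.
Square: lon ⌊10.0538/2⌋ = 5; lat ⌊7.1463/1⌋ = 7.
Subsquare: lon ⌊0.0538/0.0833333⌋ = 0 → a; lat ⌊0.1463/0.0416667⌋ = 3 → d.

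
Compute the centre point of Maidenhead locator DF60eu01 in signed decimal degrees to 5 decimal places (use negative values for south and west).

-39.16042, -107.66250

Field D=3, F=5: +3·20° lon, +5·10° lat → SW at lon -120°, lat -40°.
Square 6, 0: +6·2° lon, +0·1° lat → SW at lon -108°, lat -40°.
Subsquare e=4, u=20: +4·0.0833333° lon, +20·0.0416667° lat → SW at lon -107.667°, lat -39.1667°.
Extended square 0, 1: +0·0.00833333° lon, +1·0.00416667° lat → SW at lon -107.667°, lat -39.1625°.
Cell spans 0.00833333° lon × 0.00416667° lat. Centre is SW corner plus half of each.
latitude -39.16042, longitude -107.66250.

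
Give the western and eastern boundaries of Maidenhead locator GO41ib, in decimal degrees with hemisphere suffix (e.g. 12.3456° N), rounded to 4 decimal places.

51.3333° W, 51.2500° W

Field G=6, O=14: +6·20° lon, +14·10° lat → SW at lon -60°, lat 50°.
Square 4, 1: +4·2° lon, +1·1° lat → SW at lon -52°, lat 51°.
Subsquare i=8, b=1: +8·0.0833333° lon, +1·0.0416667° lat → SW at lon -51.3333°, lat 51.0417°.
Cell spans 0.0833333° lon × 0.0416667° lat.
west 51.3333° W, east 51.2500° W.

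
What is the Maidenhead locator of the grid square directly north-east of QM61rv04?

QM61rv15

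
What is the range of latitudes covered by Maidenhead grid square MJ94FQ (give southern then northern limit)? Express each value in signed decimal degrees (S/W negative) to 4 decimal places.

Field M=12, J=9: +12·20° lon, +9·10° lat → SW at lon 60°, lat 0°.
Square 9, 4: +9·2° lon, +4·1° lat → SW at lon 78°, lat 4°.
Subsquare f=5, q=16: +5·0.0833333° lon, +16·0.0416667° lat → SW at lon 78.4167°, lat 4.66667°.
Cell spans 0.0833333° lon × 0.0416667° lat.
south 4.6667, north 4.7083.

4.6667, 4.7083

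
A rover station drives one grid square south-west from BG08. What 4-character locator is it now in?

AG97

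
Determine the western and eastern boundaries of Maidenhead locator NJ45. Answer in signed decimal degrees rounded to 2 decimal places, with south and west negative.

Field N=13, J=9: +13·20° lon, +9·10° lat → SW at lon 80°, lat 0°.
Square 4, 5: +4·2° lon, +5·1° lat → SW at lon 88°, lat 5°.
Cell spans 2° lon × 1° lat.
west 88.00, east 90.00.

88.00, 90.00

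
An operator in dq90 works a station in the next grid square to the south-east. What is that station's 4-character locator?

EP09

Longitude square 9; +1 → 10, wraps to 0, carry into field.
Longitude field D = 3; +1 → 4 = E.
Latitude square 0; −1 → -1, wraps to 9, carry into field.
Latitude field Q = 16; −1 → 15 = P.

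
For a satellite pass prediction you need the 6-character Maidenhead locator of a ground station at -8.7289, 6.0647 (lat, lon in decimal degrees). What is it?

JI31ag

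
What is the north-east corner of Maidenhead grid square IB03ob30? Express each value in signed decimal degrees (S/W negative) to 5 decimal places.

Field I=8, B=1: +8·20° lon, +1·10° lat → SW at lon -20°, lat -80°.
Square 0, 3: +0·2° lon, +3·1° lat → SW at lon -20°, lat -77°.
Subsquare o=14, b=1: +14·0.0833333° lon, +1·0.0416667° lat → SW at lon -18.8333°, lat -76.9583°.
Extended square 3, 0: +3·0.00833333° lon, +0·0.00416667° lat → SW at lon -18.8083°, lat -76.9583°.
Cell spans 0.00833333° lon × 0.00416667° lat. NE corner is SW corner plus one full cell.
latitude -76.95417, longitude -18.80000.

-76.95417, -18.80000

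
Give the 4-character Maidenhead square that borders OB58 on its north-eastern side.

OB69

Longitude square 5; +1 → 6.
Latitude square 8; +1 → 9.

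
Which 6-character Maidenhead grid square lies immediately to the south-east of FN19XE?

FN29ad

Longitude subsquare x = 23; +1 → 24, wraps to 0 = a, carry into square.
Longitude square 1; +1 → 2.
Latitude subsquare e = 4; −1 → 3 = d.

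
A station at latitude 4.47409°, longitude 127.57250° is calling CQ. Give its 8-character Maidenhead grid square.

Offset from 180°W / 90°S: lon 307.57250°, lat 94.47409°.
Field (20°×10°, letters A–R): 307.57250/20 → 15 → P, 94.47409/10 → 9 → J; chars PJ.
Square (2°×1°, digits 0–9): 7.57250/2 → 3, 4.47409/1 → 4; chars 34.
Subsquare (5′×2.5′, letters a–x): 1.57250/0.0833333 → 18 → s, 0.47409/0.0416667 → 11 → l; chars sl.
Extended square (30″×15″, digits 0–9): 0.07250/0.00833333 → 8, 0.01576/0.00416667 → 3; chars 83.

PJ34sl83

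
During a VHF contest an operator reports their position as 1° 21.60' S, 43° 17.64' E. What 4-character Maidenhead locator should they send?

Add 180° to longitude and 90° to latitude: 223.29, 88.64.
Field (20°×10°, letters A–R): 223.29/20 → 11 → L, 88.64/10 → 8 → I; chars LI.
Square (2°×1°, digits 0–9): 3.29/2 → 1, 8.64/1 → 8; chars 18.

LI18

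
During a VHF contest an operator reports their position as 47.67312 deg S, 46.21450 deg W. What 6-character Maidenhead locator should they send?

GE62vh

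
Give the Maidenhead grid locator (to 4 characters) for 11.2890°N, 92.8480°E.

NK61

Add 180° to longitude and 90° to latitude: 272.85, 101.29.
Field: lon ⌊272.85/20⌋ = 13 → N; lat ⌊101.29/10⌋ = 10 → K.
Square: lon ⌊12.85/2⌋ = 6; lat ⌊1.29/1⌋ = 1.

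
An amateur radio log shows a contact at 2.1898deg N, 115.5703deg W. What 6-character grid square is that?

Offset from 180°W / 90°S: lon 64.4297°, lat 92.1898°.
Field (20°×10°, letters A–R): 64.4297/20 → 3 → D, 92.1898/10 → 9 → J; chars DJ.
Square (2°×1°, digits 0–9): 4.4297/2 → 2, 2.1898/1 → 2; chars 22.
Subsquare (5′×2.5′, letters a–x): 0.4297/0.0833333 → 5 → f, 0.1898/0.0416667 → 4 → e; chars fe.

DJ22fe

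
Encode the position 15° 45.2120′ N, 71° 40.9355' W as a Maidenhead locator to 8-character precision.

FK45ds80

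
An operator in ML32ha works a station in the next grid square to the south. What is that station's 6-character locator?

Latitude subsquare a = 0; −1 → -1, wraps to 23 = x, carry into square.
Latitude square 2; −1 → 1.
The longitude characters are unchanged.

ML31hx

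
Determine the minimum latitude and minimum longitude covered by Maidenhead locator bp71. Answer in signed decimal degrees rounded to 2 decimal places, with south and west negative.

Field B=1, P=15: +1·20° lon, +15·10° lat → SW at lon -160°, lat 60°.
Square 7, 1: +7·2° lon, +1·1° lat → SW at lon -146°, lat 61°.
latitude 61.00, longitude -146.00.

61.00, -146.00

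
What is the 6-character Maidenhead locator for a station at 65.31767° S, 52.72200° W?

Offset from 180°W / 90°S: lon 127.2780°, lat 24.6823°.
Field: 127.2780/20 → 6 → G, 24.6823/10 → 2 → C; chars GC.
Square: 7.2780/2 → 3, 4.6823/1 → 4; chars 34.
Subsquare: 1.2780/0.0833333 → 15 → p, 0.6823/0.0416667 → 16 → q; chars pq.

GC34pq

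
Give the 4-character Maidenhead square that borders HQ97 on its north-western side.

HQ88

Longitude square 9; −1 → 8.
Latitude square 7; +1 → 8.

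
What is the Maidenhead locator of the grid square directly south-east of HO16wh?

HO16xg

Longitude subsquare w = 22; +1 → 23 = x.
Latitude subsquare h = 7; −1 → 6 = g.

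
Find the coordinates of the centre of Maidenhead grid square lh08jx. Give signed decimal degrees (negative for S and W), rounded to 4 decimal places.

-11.0208, 40.7917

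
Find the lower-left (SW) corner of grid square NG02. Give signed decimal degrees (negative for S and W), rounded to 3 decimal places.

Field N=13, G=6: +13·20° lon, +6·10° lat → SW at lon 80°, lat -30°.
Square 0, 2: +0·2° lon, +2·1° lat → SW at lon 80°, lat -28°.
latitude -28.000, longitude 80.000.

-28.000, 80.000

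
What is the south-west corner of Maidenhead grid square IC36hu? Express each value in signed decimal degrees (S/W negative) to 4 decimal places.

-63.1667, -13.4167

Field I=8, C=2: +8·20° lon, +2·10° lat → SW at lon -20°, lat -70°.
Square 3, 6: +3·2° lon, +6·1° lat → SW at lon -14°, lat -64°.
Subsquare h=7, u=20: +7·0.0833333° lon, +20·0.0416667° lat → SW at lon -13.4167°, lat -63.1667°.
latitude -63.1667, longitude -13.4167.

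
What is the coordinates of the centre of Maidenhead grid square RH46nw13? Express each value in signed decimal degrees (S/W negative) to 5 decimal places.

-13.06875, 169.09583

Field R=17, H=7: +17·20° lon, +7·10° lat → SW at lon 160°, lat -20°.
Square 4, 6: +4·2° lon, +6·1° lat → SW at lon 168°, lat -14°.
Subsquare n=13, w=22: +13·0.0833333° lon, +22·0.0416667° lat → SW at lon 169.083°, lat -13.0833°.
Extended square 1, 3: +1·0.00833333° lon, +3·0.00416667° lat → SW at lon 169.092°, lat -13.0708°.
Cell spans 0.00833333° lon × 0.00416667° lat. Centre is SW corner plus half of each.
latitude -13.06875, longitude 169.09583.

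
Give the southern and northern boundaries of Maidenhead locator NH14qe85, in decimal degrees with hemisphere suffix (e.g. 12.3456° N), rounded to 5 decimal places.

Field N=13, H=7: +13·20° lon, +7·10° lat → SW at lon 80°, lat -20°.
Square 1, 4: +1·2° lon, +4·1° lat → SW at lon 82°, lat -16°.
Subsquare q=16, e=4: +16·0.0833333° lon, +4·0.0416667° lat → SW at lon 83.3333°, lat -15.8333°.
Extended square 8, 5: +8·0.00833333° lon, +5·0.00416667° lat → SW at lon 83.4°, lat -15.8125°.
Cell spans 0.00833333° lon × 0.00416667° lat.
south 15.81250° S, north 15.80833° S.

15.81250° S, 15.80833° S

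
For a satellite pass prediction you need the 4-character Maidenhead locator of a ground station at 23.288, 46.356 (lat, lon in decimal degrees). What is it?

LL33

Offset from 180°W / 90°S: lon 226.36°, lat 113.29°.
Field (20°×10°, letters A–R): lon ⌊226.36/20⌋ = 11 → L; lat ⌊113.29/10⌋ = 11 → L.
Square (2°×1°, digits 0–9): lon ⌊6.36/2⌋ = 3; lat ⌊3.29/1⌋ = 3.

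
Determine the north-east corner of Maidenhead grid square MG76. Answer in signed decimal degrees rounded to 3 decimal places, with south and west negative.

-23.000, 76.000

Field M=12, G=6: +12·20° lon, +6·10° lat → SW at lon 60°, lat -30°.
Square 7, 6: +7·2° lon, +6·1° lat → SW at lon 74°, lat -24°.
Cell spans 2° lon × 1° lat. NE corner is SW corner plus one full cell.
latitude -23.000, longitude 76.000.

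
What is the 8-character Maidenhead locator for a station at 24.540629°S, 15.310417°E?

JG75pl70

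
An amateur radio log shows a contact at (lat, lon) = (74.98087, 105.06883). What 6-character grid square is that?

Offset from 180°W / 90°S: lon 285.0688°, lat 164.9809°.
Field: lon ⌊285.0688/20⌋ = 14 → O; lat ⌊164.9809/10⌋ = 16 → Q.
Square: lon ⌊5.0688/2⌋ = 2; lat ⌊4.9809/1⌋ = 4.
Subsquare: lon ⌊1.0688/0.0833333⌋ = 12 → m; lat ⌊0.9809/0.0416667⌋ = 23 → x.

OQ24mx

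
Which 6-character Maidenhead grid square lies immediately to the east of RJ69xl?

RJ79al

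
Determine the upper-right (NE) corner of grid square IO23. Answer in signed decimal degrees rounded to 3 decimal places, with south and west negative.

54.000, -14.000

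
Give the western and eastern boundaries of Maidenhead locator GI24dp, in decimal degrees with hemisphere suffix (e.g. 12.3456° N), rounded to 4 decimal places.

55.7500° W, 55.6667° W

Field G=6, I=8: +6·20° lon, +8·10° lat → SW at lon -60°, lat -10°.
Square 2, 4: +2·2° lon, +4·1° lat → SW at lon -56°, lat -6°.
Subsquare d=3, p=15: +3·0.0833333° lon, +15·0.0416667° lat → SW at lon -55.75°, lat -5.375°.
Cell spans 0.0833333° lon × 0.0416667° lat.
west 55.7500° W, east 55.6667° W.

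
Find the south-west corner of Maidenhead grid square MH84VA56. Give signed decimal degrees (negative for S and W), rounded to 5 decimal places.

Field M=12, H=7: +12·20° lon, +7·10° lat → SW at lon 60°, lat -20°.
Square 8, 4: +8·2° lon, +4·1° lat → SW at lon 76°, lat -16°.
Subsquare v=21, a=0: +21·0.0833333° lon, +0·0.0416667° lat → SW at lon 77.75°, lat -16°.
Extended square 5, 6: +5·0.00833333° lon, +6·0.00416667° lat → SW at lon 77.7917°, lat -15.975°.
latitude -15.97500, longitude 77.79167.

-15.97500, 77.79167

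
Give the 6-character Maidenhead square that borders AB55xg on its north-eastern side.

Longitude subsquare x = 23; +1 → 24, wraps to 0 = a, carry into square.
Longitude square 5; +1 → 6.
Latitude subsquare g = 6; +1 → 7 = h.

AB65ah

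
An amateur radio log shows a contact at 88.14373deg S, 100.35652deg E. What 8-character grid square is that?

OA01eu25

Shift to the Maidenhead origin (180°W, 90°S): lon 280.35652, lat 1.85627.
Field: 280.35652/20 → 14 → O, 1.85627/10 → 0 → A; chars OA.
Square: 0.35652/2 → 0, 1.85627/1 → 1; chars 01.
Subsquare: 0.35652/0.0833333 → 4 → e, 0.85627/0.0416667 → 20 → u; chars eu.
Extended square: 0.02319/0.00833333 → 2, 0.02294/0.00416667 → 5; chars 25.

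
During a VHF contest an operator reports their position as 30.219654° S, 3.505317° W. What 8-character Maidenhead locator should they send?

IF89fs97

Shift to the Maidenhead origin (180°W, 90°S): lon 176.49468, lat 59.78035.
Field: lon ⌊176.49468/20⌋ = 8 → I; lat ⌊59.78035/10⌋ = 5 → F.
Square: lon ⌊16.49468/2⌋ = 8; lat ⌊9.78035/1⌋ = 9.
Subsquare: lon ⌊0.49468/0.0833333⌋ = 5 → f; lat ⌊0.78035/0.0416667⌋ = 18 → s.
Extended square: lon ⌊0.07802/0.00833333⌋ = 9; lat ⌊0.03035/0.00416667⌋ = 7.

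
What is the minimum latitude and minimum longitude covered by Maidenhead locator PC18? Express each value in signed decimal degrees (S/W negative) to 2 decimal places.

Field P=15, C=2: +15·20° lon, +2·10° lat → SW at lon 120°, lat -70°.
Square 1, 8: +1·2° lon, +8·1° lat → SW at lon 122°, lat -62°.
latitude -62.00, longitude 122.00.

-62.00, 122.00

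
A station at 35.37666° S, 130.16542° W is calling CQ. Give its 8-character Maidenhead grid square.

Offset from 180°W / 90°S: lon 49.83458°, lat 54.62334°.
Field (20°×10°, letters A–R): lon ⌊49.83458/20⌋ = 2 → C; lat ⌊54.62334/10⌋ = 5 → F.
Square (2°×1°, digits 0–9): lon ⌊9.83458/2⌋ = 4; lat ⌊4.62334/1⌋ = 4.
Subsquare (5′×2.5′, letters a–x): lon ⌊1.83458/0.0833333⌋ = 22 → w; lat ⌊0.62334/0.0416667⌋ = 14 → o.
Extended square (30″×15″, digits 0–9): lon ⌊0.00125/0.00833333⌋ = 0; lat ⌊0.04001/0.00416667⌋ = 9.

CF44wo09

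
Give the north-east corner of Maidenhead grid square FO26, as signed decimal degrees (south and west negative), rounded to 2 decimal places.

57.00, -74.00

Field F=5, O=14: +5·20° lon, +14·10° lat → SW at lon -80°, lat 50°.
Square 2, 6: +2·2° lon, +6·1° lat → SW at lon -76°, lat 56°.
Cell spans 2° lon × 1° lat. NE corner is SW corner plus one full cell.
latitude 57.00, longitude -74.00.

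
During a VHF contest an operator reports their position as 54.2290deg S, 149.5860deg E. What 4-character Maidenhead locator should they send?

Offset from 180°W / 90°S: lon 329.59°, lat 35.77°.
Field: lon ⌊329.59/20⌋ = 16 → Q; lat ⌊35.77/10⌋ = 3 → D.
Square: lon ⌊9.59/2⌋ = 4; lat ⌊5.77/1⌋ = 5.

QD45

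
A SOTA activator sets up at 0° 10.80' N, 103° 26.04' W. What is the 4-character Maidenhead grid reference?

Shift to the Maidenhead origin (180°W, 90°S): lon 76.57, lat 90.18.
Field (20°×10°, letters A–R): 76.57/20 → 3 → D, 90.18/10 → 9 → J; chars DJ.
Square (2°×1°, digits 0–9): 16.57/2 → 8, 0.18/1 → 0; chars 80.

DJ80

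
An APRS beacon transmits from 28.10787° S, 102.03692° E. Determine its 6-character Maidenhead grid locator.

OG11av

Offset from 180°W / 90°S: lon 282.0369°, lat 61.8921°.
Field: lon ⌊282.0369/20⌋ = 14 → O; lat ⌊61.8921/10⌋ = 6 → G.
Square: lon ⌊2.0369/2⌋ = 1; lat ⌊1.8921/1⌋ = 1.
Subsquare: lon ⌊0.0369/0.0833333⌋ = 0 → a; lat ⌊0.8921/0.0416667⌋ = 21 → v.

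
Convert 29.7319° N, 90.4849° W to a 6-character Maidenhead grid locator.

Offset from 180°W / 90°S: lon 89.5151°, lat 119.7319°.
Field: 89.5151/20 → 4 → E, 119.7319/10 → 11 → L; chars EL.
Square: 9.5151/2 → 4, 9.7319/1 → 9; chars 49.
Subsquare: 1.5151/0.0833333 → 18 → s, 0.7319/0.0416667 → 17 → r; chars sr.

EL49sr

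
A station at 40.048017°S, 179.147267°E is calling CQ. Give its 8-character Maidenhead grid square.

Offset from 180°W / 90°S: lon 359.14727°, lat 49.95198°.
Field (20°×10°, letters A–R): 359.14727/20 → 17 → R, 49.95198/10 → 4 → E; chars RE.
Square (2°×1°, digits 0–9): 19.14727/2 → 9, 9.95198/1 → 9; chars 99.
Subsquare (5′×2.5′, letters a–x): 1.14727/0.0833333 → 13 → n, 0.95198/0.0416667 → 22 → w; chars nw.
Extended square (30″×15″, digits 0–9): 0.06393/0.00833333 → 7, 0.03532/0.00416667 → 8; chars 78.

RE99nw78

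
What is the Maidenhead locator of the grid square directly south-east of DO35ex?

Longitude subsquare e = 4; +1 → 5 = f.
Latitude subsquare x = 23; −1 → 22 = w.

DO35fw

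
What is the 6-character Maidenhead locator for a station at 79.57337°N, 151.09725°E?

QQ59nn

Add 180° to longitude and 90° to latitude: 331.0973, 169.5734.
Field: lon ⌊331.0973/20⌋ = 16 → Q; lat ⌊169.5734/10⌋ = 16 → Q.
Square: lon ⌊11.0973/2⌋ = 5; lat ⌊9.5734/1⌋ = 9.
Subsquare: lon ⌊1.0973/0.0833333⌋ = 13 → n; lat ⌊0.5734/0.0416667⌋ = 13 → n.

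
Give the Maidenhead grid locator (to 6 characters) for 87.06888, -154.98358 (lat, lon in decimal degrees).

BR27mb

Add 180° to longitude and 90° to latitude: 25.0164, 177.0689.
Field: lon ⌊25.0164/20⌋ = 1 → B; lat ⌊177.0689/10⌋ = 17 → R.
Square: lon ⌊5.0164/2⌋ = 2; lat ⌊7.0689/1⌋ = 7.
Subsquare: lon ⌊1.0164/0.0833333⌋ = 12 → m; lat ⌊0.0689/0.0416667⌋ = 1 → b.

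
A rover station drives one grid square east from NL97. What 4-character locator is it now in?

OL07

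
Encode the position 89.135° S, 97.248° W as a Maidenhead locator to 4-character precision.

Shift to the Maidenhead origin (180°W, 90°S): lon 82.75, lat 0.86.
Field: 82.75/20 → 4 → E, 0.86/10 → 0 → A; chars EA.
Square: 2.75/2 → 1, 0.86/1 → 0; chars 10.

EA10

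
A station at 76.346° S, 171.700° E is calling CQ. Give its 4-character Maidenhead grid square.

RB53

Add 180° to longitude and 90° to latitude: 351.70, 13.65.
Field: 351.70/20 → 17 → R, 13.65/10 → 1 → B; chars RB.
Square: 11.70/2 → 5, 3.65/1 → 3; chars 53.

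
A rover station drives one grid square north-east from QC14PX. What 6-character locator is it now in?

QC15qa

Longitude subsquare p = 15; +1 → 16 = q.
Latitude subsquare x = 23; +1 → 24, wraps to 0 = a, carry into square.
Latitude square 4; +1 → 5.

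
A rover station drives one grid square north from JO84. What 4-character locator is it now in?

JO85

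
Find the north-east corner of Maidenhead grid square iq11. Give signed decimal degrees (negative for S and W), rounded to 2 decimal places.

Field I=8, Q=16: +8·20° lon, +16·10° lat → SW at lon -20°, lat 70°.
Square 1, 1: +1·2° lon, +1·1° lat → SW at lon -18°, lat 71°.
Cell spans 2° lon × 1° lat. NE corner is SW corner plus one full cell.
latitude 72.00, longitude -16.00.

72.00, -16.00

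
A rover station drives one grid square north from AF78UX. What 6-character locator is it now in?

AF79ua

Latitude subsquare x = 23; +1 → 24, wraps to 0 = a, carry into square.
Latitude square 8; +1 → 9.
The longitude characters are unchanged.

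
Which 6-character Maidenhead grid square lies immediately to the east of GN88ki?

GN88li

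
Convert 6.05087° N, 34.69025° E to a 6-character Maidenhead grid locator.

KJ76ib

Add 180° to longitude and 90° to latitude: 214.6902, 96.0509.
Field (20°×10°, letters A–R): lon ⌊214.6902/20⌋ = 10 → K; lat ⌊96.0509/10⌋ = 9 → J.
Square (2°×1°, digits 0–9): lon ⌊14.6902/2⌋ = 7; lat ⌊6.0509/1⌋ = 6.
Subsquare (5′×2.5′, letters a–x): lon ⌊0.6902/0.0833333⌋ = 8 → i; lat ⌊0.0509/0.0416667⌋ = 1 → b.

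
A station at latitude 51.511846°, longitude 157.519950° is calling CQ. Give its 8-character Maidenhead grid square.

QO81sm22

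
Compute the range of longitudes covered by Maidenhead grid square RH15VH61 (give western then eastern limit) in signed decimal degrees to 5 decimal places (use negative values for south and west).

163.80000, 163.80833

Field R=17, H=7: +17·20° lon, +7·10° lat → SW at lon 160°, lat -20°.
Square 1, 5: +1·2° lon, +5·1° lat → SW at lon 162°, lat -15°.
Subsquare v=21, h=7: +21·0.0833333° lon, +7·0.0416667° lat → SW at lon 163.75°, lat -14.7083°.
Extended square 6, 1: +6·0.00833333° lon, +1·0.00416667° lat → SW at lon 163.8°, lat -14.7042°.
Cell spans 0.00833333° lon × 0.00416667° lat.
west 163.80000, east 163.80833.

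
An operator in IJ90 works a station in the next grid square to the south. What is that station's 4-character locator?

Latitude square 0; −1 → -1, wraps to 9, carry into field.
Latitude field J = 9; −1 → 8 = I.
The longitude characters are unchanged.

II99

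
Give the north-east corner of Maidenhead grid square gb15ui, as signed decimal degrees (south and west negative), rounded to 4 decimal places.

Field G=6, B=1: +6·20° lon, +1·10° lat → SW at lon -60°, lat -80°.
Square 1, 5: +1·2° lon, +5·1° lat → SW at lon -58°, lat -75°.
Subsquare u=20, i=8: +20·0.0833333° lon, +8·0.0416667° lat → SW at lon -56.3333°, lat -74.6667°.
Cell spans 0.0833333° lon × 0.0416667° lat. NE corner is SW corner plus one full cell.
latitude -74.6250, longitude -56.2500.

-74.6250, -56.2500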